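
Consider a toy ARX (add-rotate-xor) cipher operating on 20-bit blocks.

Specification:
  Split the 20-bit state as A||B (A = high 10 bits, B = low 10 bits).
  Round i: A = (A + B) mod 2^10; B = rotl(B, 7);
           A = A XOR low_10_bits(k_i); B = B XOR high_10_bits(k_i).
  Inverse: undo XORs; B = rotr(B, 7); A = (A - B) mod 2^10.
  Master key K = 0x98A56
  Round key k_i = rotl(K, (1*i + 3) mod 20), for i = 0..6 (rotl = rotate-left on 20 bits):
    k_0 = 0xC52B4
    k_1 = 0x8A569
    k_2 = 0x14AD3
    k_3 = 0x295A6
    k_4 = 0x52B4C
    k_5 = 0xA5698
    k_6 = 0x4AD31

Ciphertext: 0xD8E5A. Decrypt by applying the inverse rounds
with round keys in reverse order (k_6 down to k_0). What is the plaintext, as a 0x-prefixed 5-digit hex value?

0x1EA75

s_0 = ciphertext = 0xD8E5A
s_1 = InvRound(s_0, k_6) = 0xB138E
s_2 = InvRound(s_1, k_5) = 0xE08DA
s_3 = InvRound(s_2, k_4) = 0x12C83
s_4 = InvRound(s_3, k_3) = 0x2F530
s_5 = InvRound(s_4, k_2) = 0xD7312
s_6 = InvRound(s_5, k_1) = 0x16DDA
s_7 = InvRound(s_6, k_0) = 0x1EA75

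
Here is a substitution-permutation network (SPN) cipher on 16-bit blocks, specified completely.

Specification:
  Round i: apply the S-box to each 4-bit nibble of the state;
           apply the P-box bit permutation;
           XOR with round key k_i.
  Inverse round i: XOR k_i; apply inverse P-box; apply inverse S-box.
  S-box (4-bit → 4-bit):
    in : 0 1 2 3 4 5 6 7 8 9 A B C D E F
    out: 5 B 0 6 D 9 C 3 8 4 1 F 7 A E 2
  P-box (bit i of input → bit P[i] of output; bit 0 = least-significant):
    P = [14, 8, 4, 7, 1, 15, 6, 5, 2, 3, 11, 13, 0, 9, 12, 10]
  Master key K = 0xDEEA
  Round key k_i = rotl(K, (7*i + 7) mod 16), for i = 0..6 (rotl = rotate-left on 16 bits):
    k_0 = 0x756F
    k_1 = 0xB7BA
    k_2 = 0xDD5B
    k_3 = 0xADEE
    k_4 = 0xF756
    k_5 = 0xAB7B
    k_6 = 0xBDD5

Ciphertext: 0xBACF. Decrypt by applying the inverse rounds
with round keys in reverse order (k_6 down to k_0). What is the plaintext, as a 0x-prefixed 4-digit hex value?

s_0 = ciphertext = 0xBACF
s_1 = InvRound(s_0, k_6) = 0xDFA3
s_2 = InvRound(s_1, k_5) = 0x6D94
s_3 = InvRound(s_2, k_4) = 0x39C8
s_4 = InvRound(s_3, k_3) = 0x6A12
s_5 = InvRound(s_4, k_2) = 0xBD3F
s_6 = InvRound(s_5, k_1) = 0x7028
s_7 = InvRound(s_6, k_0) = 0x5A0F

0x5A0F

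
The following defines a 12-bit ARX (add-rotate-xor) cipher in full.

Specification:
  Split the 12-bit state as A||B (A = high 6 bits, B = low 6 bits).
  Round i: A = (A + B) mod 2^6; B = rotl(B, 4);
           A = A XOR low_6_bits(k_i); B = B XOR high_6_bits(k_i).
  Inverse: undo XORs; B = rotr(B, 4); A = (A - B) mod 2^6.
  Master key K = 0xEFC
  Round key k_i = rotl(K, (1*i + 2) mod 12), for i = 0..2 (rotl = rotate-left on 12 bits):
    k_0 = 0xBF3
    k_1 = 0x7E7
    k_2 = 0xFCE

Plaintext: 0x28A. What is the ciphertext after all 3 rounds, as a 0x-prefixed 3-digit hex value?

0x47C

s_0 = plaintext = 0x28A
s_1 = Round(s_0, k_0) = 0x9CD
s_2 = Round(s_1, k_1) = 0x4CC
s_3 = Round(s_2, k_2) = 0x47C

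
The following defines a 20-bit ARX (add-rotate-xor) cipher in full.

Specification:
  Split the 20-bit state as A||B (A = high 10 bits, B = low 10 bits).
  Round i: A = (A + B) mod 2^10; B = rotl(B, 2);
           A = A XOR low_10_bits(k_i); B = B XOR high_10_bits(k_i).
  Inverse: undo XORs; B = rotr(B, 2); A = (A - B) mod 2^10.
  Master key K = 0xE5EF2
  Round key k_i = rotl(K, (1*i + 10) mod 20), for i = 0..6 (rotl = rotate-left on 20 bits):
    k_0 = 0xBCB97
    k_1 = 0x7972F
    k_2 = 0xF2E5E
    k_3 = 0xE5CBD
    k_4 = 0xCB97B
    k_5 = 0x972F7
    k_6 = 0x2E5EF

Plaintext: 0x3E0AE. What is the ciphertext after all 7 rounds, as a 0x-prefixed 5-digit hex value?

0xA65E1

s_0 = plaintext = 0x3E0AE
s_1 = Round(s_0, k_0) = 0x8C44A
s_2 = Round(s_1, k_1) = 0x550CD
s_3 = Round(s_2, k_2) = 0x1FCFF
s_4 = Round(s_3, k_3) = 0x70C6B
s_5 = Round(s_4, k_4) = 0xD5682
s_6 = Round(s_5, k_5) = 0xC8056
s_7 = Round(s_6, k_6) = 0xA65E1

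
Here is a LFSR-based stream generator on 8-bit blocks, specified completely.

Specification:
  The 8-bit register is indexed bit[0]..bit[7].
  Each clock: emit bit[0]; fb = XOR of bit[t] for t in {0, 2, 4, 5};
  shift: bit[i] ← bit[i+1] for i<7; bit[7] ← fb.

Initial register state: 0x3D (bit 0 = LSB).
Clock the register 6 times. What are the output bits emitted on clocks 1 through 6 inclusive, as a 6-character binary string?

101111

reg_0 = 0x3D
clock 1: out=1, reg = 0x1E
clock 2: out=0, reg = 0x0F
clock 3: out=1, reg = 0x07
clock 4: out=1, reg = 0x03
clock 5: out=1, reg = 0x81
clock 6: out=1, reg = 0xC0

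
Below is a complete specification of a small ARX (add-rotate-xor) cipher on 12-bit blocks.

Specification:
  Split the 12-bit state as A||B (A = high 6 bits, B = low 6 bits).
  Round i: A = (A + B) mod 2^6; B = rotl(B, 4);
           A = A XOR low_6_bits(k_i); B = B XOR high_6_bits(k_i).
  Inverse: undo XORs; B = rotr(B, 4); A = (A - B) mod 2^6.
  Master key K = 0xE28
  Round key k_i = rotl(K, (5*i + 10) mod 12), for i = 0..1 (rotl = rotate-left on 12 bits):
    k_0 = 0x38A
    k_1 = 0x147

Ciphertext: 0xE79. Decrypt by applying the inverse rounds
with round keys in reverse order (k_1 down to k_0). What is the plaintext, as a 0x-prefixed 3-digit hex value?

0x2B7

s_0 = ciphertext = 0xE79
s_1 = InvRound(s_0, k_1) = 0x2F3
s_2 = InvRound(s_1, k_0) = 0x2B7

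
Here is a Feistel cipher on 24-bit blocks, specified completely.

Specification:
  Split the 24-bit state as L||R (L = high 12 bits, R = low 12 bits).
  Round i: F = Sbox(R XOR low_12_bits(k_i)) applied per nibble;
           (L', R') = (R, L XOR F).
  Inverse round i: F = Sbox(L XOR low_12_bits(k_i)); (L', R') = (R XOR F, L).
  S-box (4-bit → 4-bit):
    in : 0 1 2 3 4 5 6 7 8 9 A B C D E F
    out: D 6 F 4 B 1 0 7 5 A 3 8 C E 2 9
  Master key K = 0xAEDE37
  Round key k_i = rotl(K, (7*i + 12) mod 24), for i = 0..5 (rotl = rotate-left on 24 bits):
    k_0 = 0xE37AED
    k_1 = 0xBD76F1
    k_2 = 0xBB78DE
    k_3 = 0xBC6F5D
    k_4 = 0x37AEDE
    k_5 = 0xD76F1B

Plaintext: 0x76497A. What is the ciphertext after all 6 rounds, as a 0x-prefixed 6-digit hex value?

0x3E3220

s_0 = plaintext = 0x76497A
s_1 = Round(s_0, k_0) = 0x97A3C3
s_2 = Round(s_1, k_1) = 0x3C3835
s_3 = Round(s_2, k_2) = 0x835EEB
s_4 = Round(s_3, k_3) = 0xEEBEB5
s_5 = Round(s_4, k_4) = 0xEB53E3
s_6 = Round(s_5, k_5) = 0x3E3220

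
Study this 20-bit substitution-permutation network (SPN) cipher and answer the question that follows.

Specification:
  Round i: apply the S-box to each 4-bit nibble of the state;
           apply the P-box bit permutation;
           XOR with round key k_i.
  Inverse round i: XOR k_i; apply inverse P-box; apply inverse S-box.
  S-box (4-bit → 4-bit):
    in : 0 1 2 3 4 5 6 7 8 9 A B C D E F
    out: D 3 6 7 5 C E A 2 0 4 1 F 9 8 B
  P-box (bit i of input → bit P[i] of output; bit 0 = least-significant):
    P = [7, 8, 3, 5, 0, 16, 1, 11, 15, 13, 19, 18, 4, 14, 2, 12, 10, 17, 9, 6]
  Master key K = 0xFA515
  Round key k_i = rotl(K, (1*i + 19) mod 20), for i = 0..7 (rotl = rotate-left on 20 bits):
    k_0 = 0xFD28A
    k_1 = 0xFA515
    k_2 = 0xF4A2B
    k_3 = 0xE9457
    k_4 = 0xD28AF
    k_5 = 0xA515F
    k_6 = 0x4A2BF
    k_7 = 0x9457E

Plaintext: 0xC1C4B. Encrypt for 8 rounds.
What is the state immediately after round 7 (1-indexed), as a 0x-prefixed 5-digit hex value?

0x833FE

s_0 = plaintext = 0xC1C4B
s_1 = Round(s_0, k_0) = 0x13459
s_2 = Round(s_1, k_1) = 0x56903
s_3 = Round(s_2, k_2) = 0xF11E4
s_4 = Round(s_3, k_3) = 0xC788F
s_5 = Round(s_4, k_4) = 0xE5F4F
s_6 = Round(s_5, k_5) = 0xEE0B8
s_7 = Round(s_6, k_6) = 0x833FE
s_8 = Round(s_7, k_7) = 0x2AD4B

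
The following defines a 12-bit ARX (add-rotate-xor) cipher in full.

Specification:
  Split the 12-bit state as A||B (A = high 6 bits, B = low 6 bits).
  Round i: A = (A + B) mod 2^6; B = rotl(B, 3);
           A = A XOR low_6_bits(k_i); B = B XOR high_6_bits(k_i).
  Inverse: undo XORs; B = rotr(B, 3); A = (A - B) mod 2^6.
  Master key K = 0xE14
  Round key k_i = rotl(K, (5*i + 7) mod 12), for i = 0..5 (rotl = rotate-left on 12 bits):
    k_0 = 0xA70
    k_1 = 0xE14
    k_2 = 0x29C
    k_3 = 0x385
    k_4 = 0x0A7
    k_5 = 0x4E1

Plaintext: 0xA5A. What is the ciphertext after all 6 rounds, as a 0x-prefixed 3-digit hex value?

s_0 = plaintext = 0xA5A
s_1 = Round(s_0, k_0) = 0xCFA
s_2 = Round(s_1, k_1) = 0xE6F
s_3 = Round(s_2, k_2) = 0xD37
s_4 = Round(s_3, k_3) = 0xBB0
s_5 = Round(s_4, k_4) = 0xE44
s_6 = Round(s_5, k_5) = 0x733

0x733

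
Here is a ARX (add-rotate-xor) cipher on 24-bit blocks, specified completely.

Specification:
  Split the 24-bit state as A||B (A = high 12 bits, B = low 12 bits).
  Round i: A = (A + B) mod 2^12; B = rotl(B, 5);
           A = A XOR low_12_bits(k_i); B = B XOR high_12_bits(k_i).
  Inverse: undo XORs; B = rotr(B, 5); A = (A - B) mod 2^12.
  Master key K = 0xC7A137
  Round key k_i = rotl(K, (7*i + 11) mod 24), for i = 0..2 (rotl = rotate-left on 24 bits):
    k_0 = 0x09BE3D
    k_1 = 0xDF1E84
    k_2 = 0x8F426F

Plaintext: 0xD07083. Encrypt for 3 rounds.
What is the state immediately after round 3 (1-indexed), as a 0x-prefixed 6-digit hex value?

s_0 = plaintext = 0xD07083
s_1 = Round(s_0, k_0) = 0x3B70FA
s_2 = Round(s_1, k_1) = 0xA352B0
s_3 = Round(s_2, k_2) = 0xE8AEF1

0xE8AEF1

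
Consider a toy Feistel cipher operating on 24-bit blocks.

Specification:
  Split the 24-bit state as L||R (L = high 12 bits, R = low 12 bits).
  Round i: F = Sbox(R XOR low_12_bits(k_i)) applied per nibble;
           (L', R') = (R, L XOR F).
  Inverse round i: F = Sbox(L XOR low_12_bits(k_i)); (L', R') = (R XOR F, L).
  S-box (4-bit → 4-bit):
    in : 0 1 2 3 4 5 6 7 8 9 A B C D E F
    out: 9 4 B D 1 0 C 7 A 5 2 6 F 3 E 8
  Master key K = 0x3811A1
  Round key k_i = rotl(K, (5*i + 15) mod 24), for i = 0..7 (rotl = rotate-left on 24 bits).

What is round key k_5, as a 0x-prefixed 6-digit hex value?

K = 0x3811A1
k_0 = rotl(K, (5*0+15) mod 24) = rotl(K, 15) = 0xD09C08
k_1 = rotl(K, (5*1+15) mod 24) = rotl(K, 20) = 0x13811A
k_2 = rotl(K, (5*2+15) mod 24) = rotl(K, 1) = 0x702342
k_3 = rotl(K, (5*3+15) mod 24) = rotl(K, 6) = 0x04684E
k_4 = rotl(K, (5*4+15) mod 24) = rotl(K, 11) = 0x8D09C0
k_5 = rotl(K, (5*5+15) mod 24) = rotl(K, 16) = 0xA13811

0xA13811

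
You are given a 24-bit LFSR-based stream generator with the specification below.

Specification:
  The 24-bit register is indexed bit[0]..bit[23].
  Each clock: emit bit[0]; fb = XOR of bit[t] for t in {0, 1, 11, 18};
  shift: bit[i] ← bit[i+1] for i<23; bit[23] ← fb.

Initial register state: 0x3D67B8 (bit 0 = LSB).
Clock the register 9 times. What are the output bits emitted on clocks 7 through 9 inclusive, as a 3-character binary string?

011

reg_0 = 0x3D67B8
clock 1: out=0, reg = 0x9EB3DC
clock 2: out=0, reg = 0xCF59EE
clock 3: out=0, reg = 0xE7ACF7
clock 4: out=1, reg = 0x73D67B
clock 5: out=1, reg = 0x39EB3D
clock 6: out=1, reg = 0x1CF59E
clock 7: out=0, reg = 0x0E7ACF
clock 8: out=1, reg = 0x073D67
clock 9: out=1, reg = 0x039EB3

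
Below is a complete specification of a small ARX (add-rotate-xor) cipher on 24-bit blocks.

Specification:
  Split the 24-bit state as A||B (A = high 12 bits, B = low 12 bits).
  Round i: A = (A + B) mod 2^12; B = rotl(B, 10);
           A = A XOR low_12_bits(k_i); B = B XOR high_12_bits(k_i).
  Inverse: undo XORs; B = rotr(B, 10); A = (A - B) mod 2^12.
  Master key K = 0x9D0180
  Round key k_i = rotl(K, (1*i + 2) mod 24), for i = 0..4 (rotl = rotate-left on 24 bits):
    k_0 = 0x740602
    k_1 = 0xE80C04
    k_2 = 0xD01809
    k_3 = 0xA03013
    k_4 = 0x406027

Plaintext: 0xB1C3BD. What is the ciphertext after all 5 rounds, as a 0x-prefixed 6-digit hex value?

0x2DA19F

s_0 = plaintext = 0xB1C3BD
s_1 = Round(s_0, k_0) = 0x8DB3AF
s_2 = Round(s_1, k_1) = 0x08E26B
s_3 = Round(s_2, k_2) = 0xAF019B
s_4 = Round(s_3, k_3) = 0xC98665
s_5 = Round(s_4, k_4) = 0x2DA19F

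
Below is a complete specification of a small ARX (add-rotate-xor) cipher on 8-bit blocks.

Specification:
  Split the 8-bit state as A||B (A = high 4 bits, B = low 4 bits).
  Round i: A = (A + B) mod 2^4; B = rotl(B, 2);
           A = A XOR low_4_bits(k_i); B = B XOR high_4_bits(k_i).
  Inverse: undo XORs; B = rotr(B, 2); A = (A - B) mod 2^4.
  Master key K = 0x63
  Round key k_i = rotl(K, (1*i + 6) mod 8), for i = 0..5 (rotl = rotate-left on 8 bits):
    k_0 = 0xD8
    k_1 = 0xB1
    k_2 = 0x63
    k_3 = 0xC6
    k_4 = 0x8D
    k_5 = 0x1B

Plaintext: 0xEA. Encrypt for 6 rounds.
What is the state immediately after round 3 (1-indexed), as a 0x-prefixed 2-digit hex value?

0xFF

s_0 = plaintext = 0xEA
s_1 = Round(s_0, k_0) = 0x07
s_2 = Round(s_1, k_1) = 0x66
s_3 = Round(s_2, k_2) = 0xFF
s_4 = Round(s_3, k_3) = 0x83
s_5 = Round(s_4, k_4) = 0x64
s_6 = Round(s_5, k_5) = 0x10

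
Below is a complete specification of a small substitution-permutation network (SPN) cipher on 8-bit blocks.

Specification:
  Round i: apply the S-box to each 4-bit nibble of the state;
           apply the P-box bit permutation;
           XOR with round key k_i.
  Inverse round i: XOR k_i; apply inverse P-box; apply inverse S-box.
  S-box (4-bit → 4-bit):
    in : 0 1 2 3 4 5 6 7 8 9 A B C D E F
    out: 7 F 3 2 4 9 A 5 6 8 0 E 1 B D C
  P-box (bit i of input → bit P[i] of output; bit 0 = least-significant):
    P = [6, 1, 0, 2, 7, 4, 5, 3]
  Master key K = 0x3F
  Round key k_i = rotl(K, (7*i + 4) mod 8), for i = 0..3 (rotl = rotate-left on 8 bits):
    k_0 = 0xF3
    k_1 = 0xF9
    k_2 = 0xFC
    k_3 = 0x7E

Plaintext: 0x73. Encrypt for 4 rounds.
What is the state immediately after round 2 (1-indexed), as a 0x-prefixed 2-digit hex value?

0x36

s_0 = plaintext = 0x73
s_1 = Round(s_0, k_0) = 0x51
s_2 = Round(s_1, k_1) = 0x36
s_3 = Round(s_2, k_2) = 0xEA
s_4 = Round(s_3, k_3) = 0xD6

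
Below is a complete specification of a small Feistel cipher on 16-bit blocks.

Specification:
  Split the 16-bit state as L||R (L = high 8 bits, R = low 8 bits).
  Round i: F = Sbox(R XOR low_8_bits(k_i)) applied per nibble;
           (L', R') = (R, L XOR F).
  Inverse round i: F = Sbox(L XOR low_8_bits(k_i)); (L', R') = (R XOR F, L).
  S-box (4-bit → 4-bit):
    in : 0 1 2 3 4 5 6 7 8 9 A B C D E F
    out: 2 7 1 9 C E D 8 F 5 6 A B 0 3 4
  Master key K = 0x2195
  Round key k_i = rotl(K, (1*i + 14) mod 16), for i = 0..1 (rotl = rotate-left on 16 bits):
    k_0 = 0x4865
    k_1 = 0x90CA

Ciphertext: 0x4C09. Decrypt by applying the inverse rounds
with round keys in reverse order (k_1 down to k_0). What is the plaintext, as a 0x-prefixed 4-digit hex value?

0x1BF4

s_0 = ciphertext = 0x4C09
s_1 = InvRound(s_0, k_1) = 0xF44C
s_2 = InvRound(s_1, k_0) = 0x1BF4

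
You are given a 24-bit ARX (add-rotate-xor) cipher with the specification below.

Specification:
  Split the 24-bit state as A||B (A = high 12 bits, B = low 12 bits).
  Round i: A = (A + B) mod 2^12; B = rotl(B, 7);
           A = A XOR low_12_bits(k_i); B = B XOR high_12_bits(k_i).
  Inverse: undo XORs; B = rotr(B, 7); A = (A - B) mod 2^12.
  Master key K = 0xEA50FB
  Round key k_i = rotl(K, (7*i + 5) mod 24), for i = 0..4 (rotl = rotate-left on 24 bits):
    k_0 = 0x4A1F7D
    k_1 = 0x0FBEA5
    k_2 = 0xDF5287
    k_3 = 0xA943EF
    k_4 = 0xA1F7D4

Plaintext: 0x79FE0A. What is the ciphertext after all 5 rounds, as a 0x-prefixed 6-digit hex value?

s_0 = plaintext = 0x79FE0A
s_1 = Round(s_0, k_0) = 0xAD41D1
s_2 = Round(s_1, k_1) = 0x200875
s_3 = Round(s_2, k_2) = 0x8F2736
s_4 = Round(s_3, k_3) = 0x3C71AD
s_5 = Round(s_4, k_4) = 0x2A0C92

0x2A0C92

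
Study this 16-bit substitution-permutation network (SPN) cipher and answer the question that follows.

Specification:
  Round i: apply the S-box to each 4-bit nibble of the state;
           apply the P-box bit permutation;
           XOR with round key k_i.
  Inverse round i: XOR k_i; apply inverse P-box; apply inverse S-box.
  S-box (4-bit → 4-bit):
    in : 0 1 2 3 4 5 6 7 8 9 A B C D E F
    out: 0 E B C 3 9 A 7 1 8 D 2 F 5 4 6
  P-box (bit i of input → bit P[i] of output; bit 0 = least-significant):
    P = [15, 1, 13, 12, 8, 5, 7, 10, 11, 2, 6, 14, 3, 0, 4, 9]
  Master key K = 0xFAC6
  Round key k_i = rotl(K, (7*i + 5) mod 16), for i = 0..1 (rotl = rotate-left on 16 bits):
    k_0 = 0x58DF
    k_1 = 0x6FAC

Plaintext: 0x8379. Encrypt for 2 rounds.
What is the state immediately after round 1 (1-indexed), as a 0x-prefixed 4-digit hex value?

0x0937

s_0 = plaintext = 0x8379
s_1 = Round(s_0, k_0) = 0x0937
s_2 = Round(s_1, k_1) = 0x8B2E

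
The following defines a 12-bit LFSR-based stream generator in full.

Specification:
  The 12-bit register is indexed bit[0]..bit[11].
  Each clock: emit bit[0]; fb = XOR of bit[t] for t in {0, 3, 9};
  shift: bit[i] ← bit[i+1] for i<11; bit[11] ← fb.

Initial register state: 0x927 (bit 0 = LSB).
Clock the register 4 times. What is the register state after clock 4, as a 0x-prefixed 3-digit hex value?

reg_0 = 0x927
clock 1: out=1, reg = 0xC93
clock 2: out=1, reg = 0xE49
clock 3: out=1, reg = 0xF24
clock 4: out=0, reg = 0xF92

0xF92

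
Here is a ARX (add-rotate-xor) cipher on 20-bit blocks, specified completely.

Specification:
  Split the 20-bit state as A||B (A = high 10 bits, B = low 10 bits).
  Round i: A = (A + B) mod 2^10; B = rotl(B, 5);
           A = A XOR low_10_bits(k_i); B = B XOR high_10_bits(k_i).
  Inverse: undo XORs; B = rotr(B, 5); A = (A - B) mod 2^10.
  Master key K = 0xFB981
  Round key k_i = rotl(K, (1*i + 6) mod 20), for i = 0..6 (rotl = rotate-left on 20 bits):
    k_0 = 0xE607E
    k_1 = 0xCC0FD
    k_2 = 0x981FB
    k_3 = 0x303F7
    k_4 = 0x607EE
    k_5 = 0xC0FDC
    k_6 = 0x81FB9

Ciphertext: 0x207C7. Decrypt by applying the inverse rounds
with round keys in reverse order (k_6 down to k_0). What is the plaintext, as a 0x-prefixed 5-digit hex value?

s_0 = ciphertext = 0x207C7
s_1 = InvRound(s_0, k_6) = 0xCA80E
s_2 = InvRound(s_1, k_5) = 0xCF9B8
s_3 = InvRound(s_2, k_4) = 0x6BF21
s_4 = InvRound(s_3, k_3) = 0x8643F
s_5 = InvRound(s_4, k_2) = 0xFC3F2
s_6 = InvRound(s_5, k_1) = 0xB1C46
s_7 = InvRound(s_6, k_0) = 0xB6FDE

0xB6FDE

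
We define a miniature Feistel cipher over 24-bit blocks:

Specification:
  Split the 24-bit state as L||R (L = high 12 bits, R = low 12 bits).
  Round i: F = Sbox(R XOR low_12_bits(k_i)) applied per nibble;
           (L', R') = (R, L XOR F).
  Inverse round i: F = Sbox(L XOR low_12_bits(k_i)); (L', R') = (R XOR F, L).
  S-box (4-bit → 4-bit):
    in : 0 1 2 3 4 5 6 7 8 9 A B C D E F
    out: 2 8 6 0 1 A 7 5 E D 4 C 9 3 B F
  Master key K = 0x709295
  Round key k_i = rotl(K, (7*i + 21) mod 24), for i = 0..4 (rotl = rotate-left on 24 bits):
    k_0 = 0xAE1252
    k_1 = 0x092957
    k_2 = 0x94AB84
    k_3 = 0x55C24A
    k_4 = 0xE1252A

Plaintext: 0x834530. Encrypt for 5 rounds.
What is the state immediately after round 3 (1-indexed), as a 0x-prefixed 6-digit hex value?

s_0 = plaintext = 0x834530
s_1 = Round(s_0, k_0) = 0x530D42
s_2 = Round(s_1, k_1) = 0xD424BA
s_3 = Round(s_2, k_2) = 0x4BA249
s_4 = Round(s_3, k_3) = 0x24969A
s_5 = Round(s_4, k_4) = 0x69A28B

0x4BA249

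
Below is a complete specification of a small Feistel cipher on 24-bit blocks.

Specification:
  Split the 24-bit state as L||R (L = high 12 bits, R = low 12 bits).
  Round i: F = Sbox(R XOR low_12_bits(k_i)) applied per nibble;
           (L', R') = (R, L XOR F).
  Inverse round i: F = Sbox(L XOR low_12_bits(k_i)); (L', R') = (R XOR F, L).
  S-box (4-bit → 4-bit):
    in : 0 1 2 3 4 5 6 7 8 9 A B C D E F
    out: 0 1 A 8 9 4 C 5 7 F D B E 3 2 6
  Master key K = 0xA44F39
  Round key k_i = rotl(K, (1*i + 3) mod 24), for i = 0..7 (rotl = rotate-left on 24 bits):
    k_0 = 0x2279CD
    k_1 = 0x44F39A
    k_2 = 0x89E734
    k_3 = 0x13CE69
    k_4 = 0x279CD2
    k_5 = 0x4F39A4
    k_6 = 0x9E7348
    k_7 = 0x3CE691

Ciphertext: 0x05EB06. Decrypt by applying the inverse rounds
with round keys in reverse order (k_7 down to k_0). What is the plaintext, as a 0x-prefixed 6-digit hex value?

s_0 = ciphertext = 0x05EB06
s_1 = InvRound(s_0, k_7) = 0x7E005E
s_2 = InvRound(s_1, k_6) = 0x9897E0
s_3 = InvRound(s_2, k_5) = 0x743989
s_4 = InvRound(s_3, k_4) = 0x278743
s_5 = InvRound(s_4, k_3) = 0x952278
s_6 = InvRound(s_5, k_2) = 0x0B4952
s_7 = InvRound(s_6, k_1) = 0x1F00B4
s_8 = InvRound(s_7, k_0) = 0x7371F0

0x7371F0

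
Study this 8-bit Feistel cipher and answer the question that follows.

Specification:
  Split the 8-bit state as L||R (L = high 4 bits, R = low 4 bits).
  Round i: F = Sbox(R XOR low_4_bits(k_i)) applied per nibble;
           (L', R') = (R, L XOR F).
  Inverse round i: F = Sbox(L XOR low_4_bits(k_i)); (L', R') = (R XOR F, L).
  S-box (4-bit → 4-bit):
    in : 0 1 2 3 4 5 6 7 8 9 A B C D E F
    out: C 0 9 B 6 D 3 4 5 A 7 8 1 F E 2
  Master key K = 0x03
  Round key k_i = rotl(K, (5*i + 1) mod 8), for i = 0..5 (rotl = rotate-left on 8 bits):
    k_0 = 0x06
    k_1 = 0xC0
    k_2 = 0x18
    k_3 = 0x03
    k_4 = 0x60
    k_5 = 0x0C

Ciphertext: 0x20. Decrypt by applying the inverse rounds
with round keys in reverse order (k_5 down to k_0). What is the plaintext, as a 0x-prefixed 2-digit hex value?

0x5B

s_0 = ciphertext = 0x20
s_1 = InvRound(s_0, k_5) = 0xE2
s_2 = InvRound(s_1, k_4) = 0xCE
s_3 = InvRound(s_2, k_3) = 0xCC
s_4 = InvRound(s_3, k_2) = 0xAC
s_5 = InvRound(s_4, k_1) = 0xBA
s_6 = InvRound(s_5, k_0) = 0x5B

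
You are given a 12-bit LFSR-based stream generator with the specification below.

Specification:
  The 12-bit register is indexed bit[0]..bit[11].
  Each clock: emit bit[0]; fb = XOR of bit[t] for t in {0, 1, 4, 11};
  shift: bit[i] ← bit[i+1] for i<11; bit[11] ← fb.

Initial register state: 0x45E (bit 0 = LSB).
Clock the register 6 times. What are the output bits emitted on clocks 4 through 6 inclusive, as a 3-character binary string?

110

reg_0 = 0x45E
clock 1: out=0, reg = 0x22F
clock 2: out=1, reg = 0x117
clock 3: out=1, reg = 0x88B
clock 4: out=1, reg = 0xC45
clock 5: out=1, reg = 0x622
clock 6: out=0, reg = 0xB11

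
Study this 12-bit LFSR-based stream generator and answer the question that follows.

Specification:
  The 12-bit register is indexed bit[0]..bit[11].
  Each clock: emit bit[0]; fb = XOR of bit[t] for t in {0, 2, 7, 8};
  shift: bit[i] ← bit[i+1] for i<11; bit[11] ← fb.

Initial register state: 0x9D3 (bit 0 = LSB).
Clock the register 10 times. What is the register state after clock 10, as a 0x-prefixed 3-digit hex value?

reg_0 = 0x9D3
clock 1: out=1, reg = 0xCE9
clock 2: out=1, reg = 0x674
clock 3: out=0, reg = 0xB3A
clock 4: out=0, reg = 0xD9D
clock 5: out=1, reg = 0x6CE
clock 6: out=0, reg = 0x367
clock 7: out=1, reg = 0x9B3
clock 8: out=1, reg = 0xCD9
clock 9: out=1, reg = 0x66C
clock 10: out=0, reg = 0xB36

0xB36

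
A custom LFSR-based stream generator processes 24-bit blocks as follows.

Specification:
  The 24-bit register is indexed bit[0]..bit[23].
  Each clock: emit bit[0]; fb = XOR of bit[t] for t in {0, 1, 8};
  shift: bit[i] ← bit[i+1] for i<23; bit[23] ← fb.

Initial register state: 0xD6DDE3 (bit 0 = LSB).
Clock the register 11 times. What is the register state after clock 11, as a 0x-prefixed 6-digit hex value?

reg_0 = 0xD6DDE3
clock 1: out=1, reg = 0xEB6EF1
clock 2: out=1, reg = 0xF5B778
clock 3: out=0, reg = 0xFADBBC
clock 4: out=0, reg = 0xFD6DDE
clock 5: out=0, reg = 0x7EB6EF
clock 6: out=1, reg = 0x3F5B77
clock 7: out=1, reg = 0x9FADBB
clock 8: out=1, reg = 0xCFD6DD
clock 9: out=1, reg = 0xE7EB6E
clock 10: out=0, reg = 0x73F5B7
clock 11: out=1, reg = 0xB9FADB

0xB9FADB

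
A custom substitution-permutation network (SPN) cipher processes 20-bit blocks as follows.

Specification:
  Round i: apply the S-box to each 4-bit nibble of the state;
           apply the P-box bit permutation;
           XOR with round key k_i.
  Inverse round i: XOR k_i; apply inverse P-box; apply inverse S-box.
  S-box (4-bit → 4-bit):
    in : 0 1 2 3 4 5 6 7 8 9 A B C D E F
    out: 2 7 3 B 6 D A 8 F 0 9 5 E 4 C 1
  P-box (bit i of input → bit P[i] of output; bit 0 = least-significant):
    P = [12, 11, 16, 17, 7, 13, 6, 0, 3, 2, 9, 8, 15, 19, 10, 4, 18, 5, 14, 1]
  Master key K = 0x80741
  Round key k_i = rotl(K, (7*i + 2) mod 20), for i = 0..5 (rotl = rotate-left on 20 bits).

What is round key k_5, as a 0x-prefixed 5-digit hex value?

K = 0x80741
k_0 = rotl(K, (7*0+2) mod 20) = rotl(K, 2) = 0x01D06
k_1 = rotl(K, (7*1+2) mod 20) = rotl(K, 9) = 0xE8300
k_2 = rotl(K, (7*2+2) mod 20) = rotl(K, 16) = 0x18074
k_3 = rotl(K, (7*3+2) mod 20) = rotl(K, 3) = 0x03A0C
k_4 = rotl(K, (7*4+2) mod 20) = rotl(K, 10) = 0xD0601
k_5 = rotl(K, (7*5+2) mod 20) = rotl(K, 17) = 0x300E8

0x300E8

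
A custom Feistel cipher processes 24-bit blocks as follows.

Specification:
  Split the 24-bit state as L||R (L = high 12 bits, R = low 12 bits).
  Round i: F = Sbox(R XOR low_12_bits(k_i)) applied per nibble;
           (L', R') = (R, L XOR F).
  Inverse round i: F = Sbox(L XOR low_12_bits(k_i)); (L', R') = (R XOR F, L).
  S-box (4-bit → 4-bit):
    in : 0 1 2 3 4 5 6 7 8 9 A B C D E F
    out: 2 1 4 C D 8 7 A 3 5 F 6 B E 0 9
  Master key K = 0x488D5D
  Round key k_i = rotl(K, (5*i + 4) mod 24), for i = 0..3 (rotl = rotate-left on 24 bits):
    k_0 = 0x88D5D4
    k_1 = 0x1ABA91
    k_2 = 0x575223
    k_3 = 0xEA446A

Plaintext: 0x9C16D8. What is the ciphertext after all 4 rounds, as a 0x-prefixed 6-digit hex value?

0xB6465E

s_0 = plaintext = 0x9C16D8
s_1 = Round(s_0, k_0) = 0x6D85EA
s_2 = Round(s_1, k_1) = 0x5EAF7E
s_3 = Round(s_2, k_2) = 0xF7EB64
s_4 = Round(s_3, k_3) = 0xB6465E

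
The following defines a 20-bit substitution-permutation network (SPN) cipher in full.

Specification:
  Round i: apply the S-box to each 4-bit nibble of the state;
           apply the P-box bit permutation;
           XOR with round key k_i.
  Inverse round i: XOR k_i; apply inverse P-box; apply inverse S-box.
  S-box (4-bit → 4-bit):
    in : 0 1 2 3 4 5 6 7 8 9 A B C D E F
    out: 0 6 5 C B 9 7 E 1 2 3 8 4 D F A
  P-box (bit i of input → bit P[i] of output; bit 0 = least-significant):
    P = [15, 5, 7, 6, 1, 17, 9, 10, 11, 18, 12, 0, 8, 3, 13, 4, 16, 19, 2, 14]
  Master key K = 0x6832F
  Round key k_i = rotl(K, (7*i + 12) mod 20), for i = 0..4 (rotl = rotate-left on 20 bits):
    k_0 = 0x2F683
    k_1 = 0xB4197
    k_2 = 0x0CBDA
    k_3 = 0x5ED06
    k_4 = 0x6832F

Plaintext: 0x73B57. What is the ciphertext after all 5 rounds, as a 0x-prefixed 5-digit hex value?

s_0 = plaintext = 0x73B57
s_1 = Round(s_0, k_0) = 0xA9274
s_2 = Round(s_1, k_1) = 0x0DFFF
s_3 = Round(s_2, k_2) = 0x6EEAB
s_4 = Round(s_3, k_3) = 0xAD459
s_5 = Round(s_4, k_4) = 0xBAE1C

0xBAE1C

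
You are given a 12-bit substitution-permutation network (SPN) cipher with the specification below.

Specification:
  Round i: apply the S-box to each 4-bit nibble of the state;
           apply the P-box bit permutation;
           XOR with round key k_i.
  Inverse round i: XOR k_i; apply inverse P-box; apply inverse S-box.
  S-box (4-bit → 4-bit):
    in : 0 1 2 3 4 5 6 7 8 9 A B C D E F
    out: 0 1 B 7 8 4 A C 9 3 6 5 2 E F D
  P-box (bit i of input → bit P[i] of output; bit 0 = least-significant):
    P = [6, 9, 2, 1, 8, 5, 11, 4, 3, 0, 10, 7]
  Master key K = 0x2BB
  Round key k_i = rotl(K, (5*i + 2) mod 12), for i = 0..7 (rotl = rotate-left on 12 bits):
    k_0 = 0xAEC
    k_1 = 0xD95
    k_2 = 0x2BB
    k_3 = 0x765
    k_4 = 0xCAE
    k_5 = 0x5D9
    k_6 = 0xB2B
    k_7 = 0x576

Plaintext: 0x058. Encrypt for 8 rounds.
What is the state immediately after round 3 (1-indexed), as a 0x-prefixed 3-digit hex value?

0xC2F

s_0 = plaintext = 0x058
s_1 = Round(s_0, k_0) = 0x2AE
s_2 = Round(s_1, k_1) = 0x77A
s_3 = Round(s_2, k_2) = 0xC2F
s_4 = Round(s_3, k_3) = 0x612
s_5 = Round(s_4, k_4) = 0xF6D
s_6 = Round(s_5, k_5) = 0x367
s_7 = Round(s_6, k_6) = 0xF14
s_8 = Round(s_7, k_7) = 0x0FC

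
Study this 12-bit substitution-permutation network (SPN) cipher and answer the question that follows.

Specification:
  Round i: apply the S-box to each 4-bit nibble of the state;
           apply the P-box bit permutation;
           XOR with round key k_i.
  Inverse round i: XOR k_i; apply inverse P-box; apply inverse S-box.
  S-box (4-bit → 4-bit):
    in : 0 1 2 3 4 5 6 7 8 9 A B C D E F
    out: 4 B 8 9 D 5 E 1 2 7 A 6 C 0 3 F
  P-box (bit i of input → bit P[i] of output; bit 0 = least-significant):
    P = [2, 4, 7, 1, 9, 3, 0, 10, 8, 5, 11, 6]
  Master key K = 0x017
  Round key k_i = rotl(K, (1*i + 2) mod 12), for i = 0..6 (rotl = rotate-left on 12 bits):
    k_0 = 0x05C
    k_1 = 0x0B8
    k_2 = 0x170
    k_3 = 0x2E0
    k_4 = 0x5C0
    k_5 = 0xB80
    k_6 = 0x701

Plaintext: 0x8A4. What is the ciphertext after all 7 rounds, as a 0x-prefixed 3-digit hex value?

s_0 = plaintext = 0x8A4
s_1 = Round(s_0, k_0) = 0x4F2
s_2 = Round(s_1, k_1) = 0xFF3
s_3 = Round(s_2, k_2) = 0xE1F
s_4 = Round(s_3, k_3) = 0x55E
s_5 = Round(s_4, k_4) = 0xED5
s_6 = Round(s_5, k_5) = 0xA24
s_7 = Round(s_6, k_6) = 0x3E7

0x3E7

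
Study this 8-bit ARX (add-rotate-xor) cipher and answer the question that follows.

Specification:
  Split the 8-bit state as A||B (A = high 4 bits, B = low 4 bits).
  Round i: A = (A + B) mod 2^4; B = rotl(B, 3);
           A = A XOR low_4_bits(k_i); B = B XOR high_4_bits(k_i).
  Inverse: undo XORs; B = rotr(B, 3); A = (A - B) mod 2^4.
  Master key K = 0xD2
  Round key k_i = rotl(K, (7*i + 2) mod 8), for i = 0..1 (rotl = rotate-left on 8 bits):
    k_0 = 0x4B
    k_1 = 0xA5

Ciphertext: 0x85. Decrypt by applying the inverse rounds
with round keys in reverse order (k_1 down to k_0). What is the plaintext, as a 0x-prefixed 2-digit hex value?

0xE7

s_0 = ciphertext = 0x85
s_1 = InvRound(s_0, k_1) = 0xEF
s_2 = InvRound(s_1, k_0) = 0xE7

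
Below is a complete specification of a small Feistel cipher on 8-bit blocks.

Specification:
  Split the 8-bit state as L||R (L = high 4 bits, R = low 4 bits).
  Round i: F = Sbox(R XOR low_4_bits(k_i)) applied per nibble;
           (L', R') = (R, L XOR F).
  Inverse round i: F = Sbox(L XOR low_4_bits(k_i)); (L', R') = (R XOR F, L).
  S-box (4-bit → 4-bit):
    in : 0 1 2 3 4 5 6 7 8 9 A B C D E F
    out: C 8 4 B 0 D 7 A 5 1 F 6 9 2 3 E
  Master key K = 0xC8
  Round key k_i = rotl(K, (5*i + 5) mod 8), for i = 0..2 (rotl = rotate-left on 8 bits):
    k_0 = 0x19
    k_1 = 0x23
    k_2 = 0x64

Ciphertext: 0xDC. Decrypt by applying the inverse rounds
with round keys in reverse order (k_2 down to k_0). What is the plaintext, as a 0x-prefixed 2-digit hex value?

s_0 = ciphertext = 0xDC
s_1 = InvRound(s_0, k_2) = 0xDD
s_2 = InvRound(s_1, k_1) = 0xED
s_3 = InvRound(s_2, k_0) = 0x7E

0x7E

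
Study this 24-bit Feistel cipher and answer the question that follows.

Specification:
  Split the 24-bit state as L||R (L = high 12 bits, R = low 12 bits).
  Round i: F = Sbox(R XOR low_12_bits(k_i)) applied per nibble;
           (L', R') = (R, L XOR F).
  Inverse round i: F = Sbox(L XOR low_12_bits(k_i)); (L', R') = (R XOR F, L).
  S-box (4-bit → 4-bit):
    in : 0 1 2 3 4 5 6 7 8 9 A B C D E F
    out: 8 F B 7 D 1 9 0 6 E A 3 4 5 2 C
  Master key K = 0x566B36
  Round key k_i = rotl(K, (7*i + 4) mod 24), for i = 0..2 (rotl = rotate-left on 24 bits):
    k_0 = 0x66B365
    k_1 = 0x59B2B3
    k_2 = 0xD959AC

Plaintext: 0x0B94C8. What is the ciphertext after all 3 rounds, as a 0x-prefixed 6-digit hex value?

s_0 = plaintext = 0x0B94C8
s_1 = Round(s_0, k_0) = 0x4C801C
s_2 = Round(s_1, k_1) = 0x01CF64
s_3 = Round(s_2, k_2) = 0xF6495A

0xF6495A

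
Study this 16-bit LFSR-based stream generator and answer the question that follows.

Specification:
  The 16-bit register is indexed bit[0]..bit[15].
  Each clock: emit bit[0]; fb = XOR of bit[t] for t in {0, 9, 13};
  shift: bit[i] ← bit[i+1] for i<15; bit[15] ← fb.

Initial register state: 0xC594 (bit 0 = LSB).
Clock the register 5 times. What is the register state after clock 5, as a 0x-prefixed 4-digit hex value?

reg_0 = 0xC594
clock 1: out=0, reg = 0x62CA
clock 2: out=0, reg = 0x3165
clock 3: out=1, reg = 0x18B2
clock 4: out=0, reg = 0x0C59
clock 5: out=1, reg = 0x862C

0x862C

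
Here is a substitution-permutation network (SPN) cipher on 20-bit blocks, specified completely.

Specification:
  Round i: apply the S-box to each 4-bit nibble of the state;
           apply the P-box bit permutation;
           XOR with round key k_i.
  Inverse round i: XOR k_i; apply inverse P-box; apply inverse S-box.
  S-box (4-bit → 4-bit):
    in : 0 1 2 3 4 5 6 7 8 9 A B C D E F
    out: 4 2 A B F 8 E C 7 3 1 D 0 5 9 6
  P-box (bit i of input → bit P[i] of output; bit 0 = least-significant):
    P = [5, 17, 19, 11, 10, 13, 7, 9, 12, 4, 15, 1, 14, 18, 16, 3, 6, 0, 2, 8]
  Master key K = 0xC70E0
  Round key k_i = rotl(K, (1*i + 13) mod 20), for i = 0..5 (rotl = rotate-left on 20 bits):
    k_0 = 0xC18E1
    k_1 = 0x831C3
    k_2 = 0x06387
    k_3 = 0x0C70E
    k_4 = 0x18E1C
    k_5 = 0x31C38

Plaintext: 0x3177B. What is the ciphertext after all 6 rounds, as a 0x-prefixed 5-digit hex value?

0x163EE

s_0 = plaintext = 0x3177B
s_1 = Round(s_0, k_0) = 0x09302
s_2 = Round(s_1, k_1) = 0xE6955
s_3 = Round(s_2, k_2) = 0x578DF
s_4 = Round(s_3, k_3) = 0xB5296
s_5 = Round(s_4, k_4) = 0xBA342
s_6 = Round(s_5, k_5) = 0x163EE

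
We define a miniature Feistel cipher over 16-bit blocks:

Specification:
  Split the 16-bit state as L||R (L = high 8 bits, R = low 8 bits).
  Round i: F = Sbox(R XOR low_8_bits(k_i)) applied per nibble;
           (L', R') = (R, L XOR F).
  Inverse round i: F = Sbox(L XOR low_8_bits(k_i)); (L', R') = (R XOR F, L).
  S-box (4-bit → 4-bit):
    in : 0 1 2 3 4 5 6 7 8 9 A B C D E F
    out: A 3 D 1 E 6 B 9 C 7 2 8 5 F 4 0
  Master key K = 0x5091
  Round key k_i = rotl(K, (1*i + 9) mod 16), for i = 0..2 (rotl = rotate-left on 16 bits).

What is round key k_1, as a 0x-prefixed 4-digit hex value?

K = 0x5091
k_0 = rotl(K, (1*0+9) mod 16) = rotl(K, 9) = 0x22A1
k_1 = rotl(K, (1*1+9) mod 16) = rotl(K, 10) = 0x4542

0x4542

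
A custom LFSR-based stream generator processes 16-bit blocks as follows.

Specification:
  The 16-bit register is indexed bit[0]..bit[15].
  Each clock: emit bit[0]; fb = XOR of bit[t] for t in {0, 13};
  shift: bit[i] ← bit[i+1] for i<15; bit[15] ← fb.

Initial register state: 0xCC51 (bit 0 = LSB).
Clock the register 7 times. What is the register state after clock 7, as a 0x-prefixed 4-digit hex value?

reg_0 = 0xCC51
clock 1: out=1, reg = 0xE628
clock 2: out=0, reg = 0xF314
clock 3: out=0, reg = 0xF98A
clock 4: out=0, reg = 0xFCC5
clock 5: out=1, reg = 0x7E62
clock 6: out=0, reg = 0xBF31
clock 7: out=1, reg = 0x5F98

0x5F98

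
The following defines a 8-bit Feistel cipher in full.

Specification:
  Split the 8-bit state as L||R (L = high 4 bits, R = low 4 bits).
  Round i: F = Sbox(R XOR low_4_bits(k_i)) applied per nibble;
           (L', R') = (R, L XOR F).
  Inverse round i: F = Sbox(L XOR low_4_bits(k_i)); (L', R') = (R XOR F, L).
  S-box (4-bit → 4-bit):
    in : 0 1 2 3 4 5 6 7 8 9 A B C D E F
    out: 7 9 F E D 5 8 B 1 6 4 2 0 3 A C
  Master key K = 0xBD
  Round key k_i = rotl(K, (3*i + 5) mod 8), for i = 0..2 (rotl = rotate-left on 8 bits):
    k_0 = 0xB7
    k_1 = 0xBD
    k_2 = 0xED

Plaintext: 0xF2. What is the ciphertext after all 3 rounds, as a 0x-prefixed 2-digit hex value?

0x97

s_0 = plaintext = 0xF2
s_1 = Round(s_0, k_0) = 0x2A
s_2 = Round(s_1, k_1) = 0xA9
s_3 = Round(s_2, k_2) = 0x97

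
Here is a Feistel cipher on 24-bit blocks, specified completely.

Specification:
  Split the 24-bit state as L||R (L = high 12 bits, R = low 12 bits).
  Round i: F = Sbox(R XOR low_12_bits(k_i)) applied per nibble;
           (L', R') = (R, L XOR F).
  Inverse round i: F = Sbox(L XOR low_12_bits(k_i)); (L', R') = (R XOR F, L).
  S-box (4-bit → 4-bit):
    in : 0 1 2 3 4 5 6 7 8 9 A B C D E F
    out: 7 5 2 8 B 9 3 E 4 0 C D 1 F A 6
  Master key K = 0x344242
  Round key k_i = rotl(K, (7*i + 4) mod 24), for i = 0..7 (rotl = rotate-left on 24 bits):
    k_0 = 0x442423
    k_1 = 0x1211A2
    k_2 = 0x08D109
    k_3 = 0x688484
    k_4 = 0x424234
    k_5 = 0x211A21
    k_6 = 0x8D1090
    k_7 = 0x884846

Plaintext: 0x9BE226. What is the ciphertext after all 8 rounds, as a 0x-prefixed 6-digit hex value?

s_0 = plaintext = 0x9BE226
s_1 = Round(s_0, k_0) = 0x226AC7
s_2 = Round(s_1, k_1) = 0xAC7F1F
s_3 = Round(s_2, k_2) = 0xF1F094
s_4 = Round(s_3, k_3) = 0x094448
s_5 = Round(s_4, k_4) = 0x448375
s_6 = Round(s_5, k_5) = 0x3754D3
s_7 = Round(s_6, k_6) = 0x4D38CD
s_8 = Round(s_7, k_7) = 0x8CD39E

0x8CD39E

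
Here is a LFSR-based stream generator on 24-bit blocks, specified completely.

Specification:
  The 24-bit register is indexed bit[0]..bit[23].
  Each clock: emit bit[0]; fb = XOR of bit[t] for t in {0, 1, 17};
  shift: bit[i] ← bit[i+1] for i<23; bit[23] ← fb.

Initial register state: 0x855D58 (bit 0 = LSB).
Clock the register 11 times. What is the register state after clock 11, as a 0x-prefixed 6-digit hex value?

reg_0 = 0x855D58
clock 1: out=0, reg = 0x42AEAC
clock 2: out=0, reg = 0xA15756
clock 3: out=0, reg = 0xD0ABAB
clock 4: out=1, reg = 0x6855D5
clock 5: out=1, reg = 0xB42AEA
clock 6: out=0, reg = 0xDA1575
clock 7: out=1, reg = 0x6D0ABA
clock 8: out=0, reg = 0xB6855D
clock 9: out=1, reg = 0x5B42AE
clock 10: out=0, reg = 0x2DA157
clock 11: out=1, reg = 0x16D0AB

0x16D0AB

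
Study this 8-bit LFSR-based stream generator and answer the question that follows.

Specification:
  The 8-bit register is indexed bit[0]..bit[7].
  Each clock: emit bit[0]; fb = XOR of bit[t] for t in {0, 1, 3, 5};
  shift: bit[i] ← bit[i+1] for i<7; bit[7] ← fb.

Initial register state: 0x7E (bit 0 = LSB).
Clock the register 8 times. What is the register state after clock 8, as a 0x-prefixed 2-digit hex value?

reg_0 = 0x7E
clock 1: out=0, reg = 0xBF
clock 2: out=1, reg = 0x5F
clock 3: out=1, reg = 0xAF
clock 4: out=1, reg = 0x57
clock 5: out=1, reg = 0x2B
clock 6: out=1, reg = 0x15
clock 7: out=1, reg = 0x8A
clock 8: out=0, reg = 0x45

0x45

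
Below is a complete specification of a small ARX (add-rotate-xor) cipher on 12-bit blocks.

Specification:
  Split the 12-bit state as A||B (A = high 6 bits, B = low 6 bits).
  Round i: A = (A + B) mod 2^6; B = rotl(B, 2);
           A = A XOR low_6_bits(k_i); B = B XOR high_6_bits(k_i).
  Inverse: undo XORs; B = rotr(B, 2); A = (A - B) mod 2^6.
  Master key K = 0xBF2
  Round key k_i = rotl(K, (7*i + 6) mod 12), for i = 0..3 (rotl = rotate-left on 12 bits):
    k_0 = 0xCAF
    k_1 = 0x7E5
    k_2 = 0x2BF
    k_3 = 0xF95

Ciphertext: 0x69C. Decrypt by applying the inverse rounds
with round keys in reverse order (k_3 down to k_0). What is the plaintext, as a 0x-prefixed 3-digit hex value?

0x133

s_0 = ciphertext = 0x69C
s_1 = InvRound(s_0, k_3) = 0x9E8
s_2 = InvRound(s_1, k_2) = 0xC28
s_3 = InvRound(s_2, k_1) = 0x63D
s_4 = InvRound(s_3, k_0) = 0x133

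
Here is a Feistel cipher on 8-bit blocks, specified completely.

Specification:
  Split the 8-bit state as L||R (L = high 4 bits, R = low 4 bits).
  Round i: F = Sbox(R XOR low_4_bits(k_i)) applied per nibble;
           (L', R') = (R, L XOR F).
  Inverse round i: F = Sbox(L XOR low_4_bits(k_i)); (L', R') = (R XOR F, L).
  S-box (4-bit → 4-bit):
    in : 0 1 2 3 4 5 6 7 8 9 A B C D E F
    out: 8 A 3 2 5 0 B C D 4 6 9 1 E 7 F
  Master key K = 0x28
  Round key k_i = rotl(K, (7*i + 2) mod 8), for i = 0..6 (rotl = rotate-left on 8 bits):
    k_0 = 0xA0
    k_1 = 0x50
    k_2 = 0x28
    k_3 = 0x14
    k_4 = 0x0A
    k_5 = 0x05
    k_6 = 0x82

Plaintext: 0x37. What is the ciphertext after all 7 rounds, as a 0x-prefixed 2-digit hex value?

0xC8

s_0 = plaintext = 0x37
s_1 = Round(s_0, k_0) = 0x7F
s_2 = Round(s_1, k_1) = 0xF8
s_3 = Round(s_2, k_2) = 0x87
s_4 = Round(s_3, k_3) = 0x7A
s_5 = Round(s_4, k_4) = 0xAF
s_6 = Round(s_5, k_5) = 0xFC
s_7 = Round(s_6, k_6) = 0xC8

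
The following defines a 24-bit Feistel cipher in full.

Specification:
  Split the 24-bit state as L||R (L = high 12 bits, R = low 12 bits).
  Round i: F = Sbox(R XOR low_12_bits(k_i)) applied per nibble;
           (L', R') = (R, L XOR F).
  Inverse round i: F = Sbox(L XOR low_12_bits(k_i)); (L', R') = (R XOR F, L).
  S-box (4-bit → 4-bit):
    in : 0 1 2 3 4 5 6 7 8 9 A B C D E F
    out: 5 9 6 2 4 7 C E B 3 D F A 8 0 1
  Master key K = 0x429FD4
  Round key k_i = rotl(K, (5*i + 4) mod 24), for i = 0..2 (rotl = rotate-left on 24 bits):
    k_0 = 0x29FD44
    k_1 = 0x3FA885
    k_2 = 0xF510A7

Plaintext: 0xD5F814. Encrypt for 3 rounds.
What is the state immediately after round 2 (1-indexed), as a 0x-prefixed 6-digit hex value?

s_0 = plaintext = 0xD5F814
s_1 = Round(s_0, k_0) = 0x814A2A
s_2 = Round(s_1, k_1) = 0xA2AEC5
s_3 = Round(s_2, k_2) = 0xEC5AEC

0xA2AEC5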